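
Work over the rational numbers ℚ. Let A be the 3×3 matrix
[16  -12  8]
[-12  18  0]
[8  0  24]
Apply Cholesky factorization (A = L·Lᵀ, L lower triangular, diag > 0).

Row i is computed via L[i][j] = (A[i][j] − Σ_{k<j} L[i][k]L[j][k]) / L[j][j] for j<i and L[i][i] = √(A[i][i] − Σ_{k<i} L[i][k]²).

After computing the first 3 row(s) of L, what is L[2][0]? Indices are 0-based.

L[2][0] = 2

Step 1: L[0][0] = √(16) = 4.
  L[1][0] = (-12) / L[0][0] = -3.
Step 2: L[1][1] = √(9) = 3.
  L[2][0] = (8) / L[0][0] = 2.
  L[2][1] = (6) / L[1][1] = 2.
Step 3: L[2][2] = √(16) = 4.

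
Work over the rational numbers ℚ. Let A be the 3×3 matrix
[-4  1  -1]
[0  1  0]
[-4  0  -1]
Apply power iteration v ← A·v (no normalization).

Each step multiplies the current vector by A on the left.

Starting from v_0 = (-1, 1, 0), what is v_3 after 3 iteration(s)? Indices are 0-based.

v_0 = (-1, 1, 0).
v_1 = A·v_0 = (5, 1, 4).
v_2 = A·v_1 = (-23, 1, -24).
v_3 = A·v_2 = (117, 1, 116).

v_3 = (117, 1, 116)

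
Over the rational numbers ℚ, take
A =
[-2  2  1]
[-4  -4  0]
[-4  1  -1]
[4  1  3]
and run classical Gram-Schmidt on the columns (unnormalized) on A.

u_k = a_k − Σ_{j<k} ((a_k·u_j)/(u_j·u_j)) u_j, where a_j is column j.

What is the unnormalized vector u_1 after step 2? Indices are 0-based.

u_1 = (32/13, -40/13, 25/13, 1/13)

Step 1: u_0 = a_0 = (-2, -4, -4, 4).
Step 2: u_1 = a_1 − (3/13)·u_0 = (32/13, -40/13, 25/13, 1/13).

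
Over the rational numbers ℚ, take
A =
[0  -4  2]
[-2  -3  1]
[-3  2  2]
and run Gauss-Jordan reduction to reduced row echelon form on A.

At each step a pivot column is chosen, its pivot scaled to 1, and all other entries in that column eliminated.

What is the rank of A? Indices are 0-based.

step 1: exchange rows 0,1
step 1: normalize row 0 (÷-2) = (1, 3/2, -1/2)
  row 2: subtract -3×row0 = (0, 13/2, 1/2)
step 2: normalize row 1 (÷-4) = (0, 1, -1/2)
  row 0: subtract 3/2×row1 = (1, 0, 1/4)
  row 2: subtract 13/2×row1 = (0, 0, 15/4)
step 3: normalize row 2 (÷15/4) = (0, 0, 1)
  row 0: subtract 1/4×row2 = (1, 0, 0)
  row 1: subtract -1/2×row2 = (0, 1, 0)

rank = 3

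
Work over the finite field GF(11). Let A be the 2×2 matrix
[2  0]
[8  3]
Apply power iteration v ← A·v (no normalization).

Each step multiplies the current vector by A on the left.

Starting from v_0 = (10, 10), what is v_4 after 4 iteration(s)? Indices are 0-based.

v_4 = (6, 4)

v_0 = (10, 10).
v_1 = A·v_0 = (9, 0).
v_2 = A·v_1 = (7, 6).
v_3 = A·v_2 = (3, 8).
v_4 = A·v_3 = (6, 4).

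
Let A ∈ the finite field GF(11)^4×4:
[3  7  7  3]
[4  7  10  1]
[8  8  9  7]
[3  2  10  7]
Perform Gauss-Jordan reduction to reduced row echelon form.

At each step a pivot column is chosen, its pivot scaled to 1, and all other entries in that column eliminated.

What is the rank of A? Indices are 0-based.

rank = 4

[1] R0 /= 3  ⇒  (1, 6, 6, 1)
     R1 -= 4·R0  ⇒  (0, 5, 8, 8)
     R2 -= 8·R0  ⇒  (0, 4, 5, 10)
     R3 -= 3·R0  ⇒  (0, 6, 3, 4)
[2] R1 /= 5  ⇒  (0, 1, 6, 6)
     R0 -= 6·R1  ⇒  (1, 0, 3, 9)
     R2 -= 4·R1  ⇒  (0, 0, 3, 8)
     R3 -= 6·R1  ⇒  (0, 0, 0, 1)
[3] R2 /= 3  ⇒  (0, 0, 1, 10)
     R0 -= 3·R2  ⇒  (1, 0, 0, 1)
     R1 -= 6·R2  ⇒  (0, 1, 0, 1)
[4] R3 /= 1  ⇒  (0, 0, 0, 1)
     R0 -= 1·R3  ⇒  (1, 0, 0, 0)
     R1 -= 1·R3  ⇒  (0, 1, 0, 0)
     R2 -= 10·R3  ⇒  (0, 0, 1, 0)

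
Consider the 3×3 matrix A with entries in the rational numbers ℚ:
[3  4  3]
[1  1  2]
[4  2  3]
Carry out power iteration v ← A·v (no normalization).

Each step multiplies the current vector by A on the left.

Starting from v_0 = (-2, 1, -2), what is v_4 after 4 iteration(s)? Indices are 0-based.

v_4 = (-4842, -2151, -4918)

v_0 = (-2, 1, -2).
v_1 = A·v_0 = (-8, -5, -12).
v_2 = A·v_1 = (-80, -37, -78).
v_3 = A·v_2 = (-622, -273, -628).
v_4 = A·v_3 = (-4842, -2151, -4918).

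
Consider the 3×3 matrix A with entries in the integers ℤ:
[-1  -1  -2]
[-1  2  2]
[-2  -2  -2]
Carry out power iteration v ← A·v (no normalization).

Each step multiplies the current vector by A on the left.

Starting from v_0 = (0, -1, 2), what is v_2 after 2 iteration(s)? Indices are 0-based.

v_2 = (5, 3, 6)

v_0 = (0, -1, 2).
v_1 = A·v_0 = (-3, 2, -2).
v_2 = A·v_1 = (5, 3, 6).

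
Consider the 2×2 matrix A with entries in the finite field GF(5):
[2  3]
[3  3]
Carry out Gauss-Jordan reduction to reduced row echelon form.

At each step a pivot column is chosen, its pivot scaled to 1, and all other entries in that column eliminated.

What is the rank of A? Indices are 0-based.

[1] R0 /= 2  ⇒  (1, 4)
     R1 -= 3·R0  ⇒  (0, 1)
[2] R1 /= 1  ⇒  (0, 1)
     R0 -= 4·R1  ⇒  (1, 0)

rank = 2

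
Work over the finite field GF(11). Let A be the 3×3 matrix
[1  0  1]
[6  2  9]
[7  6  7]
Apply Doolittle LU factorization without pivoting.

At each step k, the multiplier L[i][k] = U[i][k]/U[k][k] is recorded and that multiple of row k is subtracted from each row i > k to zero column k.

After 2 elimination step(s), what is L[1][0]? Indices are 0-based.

L[1][0] = 6

[col 0] pivot 1
  R1 -= 6*R0 → (0, 2, 3)  (L[1][0] := 6)
  R2 -= 7*R0 → (0, 6, 0)  (L[2][0] := 7)
[col 1] pivot 2
  R2 -= 3*R1 → (0, 0, 2)  (L[2][1] := 3)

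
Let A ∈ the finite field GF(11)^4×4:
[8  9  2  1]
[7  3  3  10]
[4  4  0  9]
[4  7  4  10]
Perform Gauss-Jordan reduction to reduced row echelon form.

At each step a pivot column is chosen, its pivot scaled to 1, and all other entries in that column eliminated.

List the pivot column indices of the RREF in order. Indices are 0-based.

[1] R0 /= 8  ⇒  (1, 8, 3, 7)
     R1 -= 7·R0  ⇒  (0, 2, 4, 5)
     R2 -= 4·R0  ⇒  (0, 5, 10, 3)
     R3 -= 4·R0  ⇒  (0, 8, 3, 4)
[2] R1 /= 2  ⇒  (0, 1, 2, 8)
     R0 -= 8·R1  ⇒  (1, 0, 9, 9)
     R2 -= 5·R1  ⇒  (0, 0, 0, 7)
     R3 -= 8·R1  ⇒  (0, 0, 9, 6)
[3] R2 <-> R3
[3] R2 /= 9  ⇒  (0, 0, 1, 8)
     R0 -= 9·R2  ⇒  (1, 0, 0, 3)
     R1 -= 2·R2  ⇒  (0, 1, 0, 3)
[4] R3 /= 7  ⇒  (0, 0, 0, 1)
     R0 -= 3·R3  ⇒  (1, 0, 0, 0)
     R1 -= 3·R3  ⇒  (0, 1, 0, 0)
     R2 -= 8·R3  ⇒  (0, 0, 1, 0)

pivot columns: 0, 1, 2, 3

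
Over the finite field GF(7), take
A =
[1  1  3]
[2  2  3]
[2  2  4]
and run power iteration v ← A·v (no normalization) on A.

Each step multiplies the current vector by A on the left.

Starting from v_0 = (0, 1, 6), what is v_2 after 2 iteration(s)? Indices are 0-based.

v_0 = (0, 1, 6).
v_1 = A·v_0 = (5, 6, 5).
v_2 = A·v_1 = (5, 2, 0).

v_2 = (5, 2, 0)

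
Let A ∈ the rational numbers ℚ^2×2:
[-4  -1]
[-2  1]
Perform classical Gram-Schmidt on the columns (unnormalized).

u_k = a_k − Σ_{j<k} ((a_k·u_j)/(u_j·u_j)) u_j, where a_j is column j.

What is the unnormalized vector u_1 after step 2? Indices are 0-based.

u_1 = (-3/5, 6/5)

Step 1: u_0 = a_0 = (-4, -2).
Step 2: u_1 = a_1 − (1/10)·u_0 = (-3/5, 6/5).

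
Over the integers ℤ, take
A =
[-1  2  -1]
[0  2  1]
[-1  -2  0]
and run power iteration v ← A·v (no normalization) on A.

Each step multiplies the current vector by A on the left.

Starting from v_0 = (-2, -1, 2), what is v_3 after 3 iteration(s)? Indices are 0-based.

v_0 = (-2, -1, 2).
v_1 = A·v_0 = (-2, 0, 4).
v_2 = A·v_1 = (-2, 4, 2).
v_3 = A·v_2 = (8, 10, -6).

v_3 = (8, 10, -6)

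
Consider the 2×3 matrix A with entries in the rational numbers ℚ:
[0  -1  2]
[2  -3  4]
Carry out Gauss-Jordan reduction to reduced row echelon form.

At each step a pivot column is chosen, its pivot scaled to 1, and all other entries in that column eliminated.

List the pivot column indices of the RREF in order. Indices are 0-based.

[1] R0 <-> R1
[1] R0 /= 2  ⇒  (1, -3/2, 2)
[2] R1 /= -1  ⇒  (0, 1, -2)
     R0 -= -3/2·R1  ⇒  (1, 0, -1)

pivot columns: 0, 1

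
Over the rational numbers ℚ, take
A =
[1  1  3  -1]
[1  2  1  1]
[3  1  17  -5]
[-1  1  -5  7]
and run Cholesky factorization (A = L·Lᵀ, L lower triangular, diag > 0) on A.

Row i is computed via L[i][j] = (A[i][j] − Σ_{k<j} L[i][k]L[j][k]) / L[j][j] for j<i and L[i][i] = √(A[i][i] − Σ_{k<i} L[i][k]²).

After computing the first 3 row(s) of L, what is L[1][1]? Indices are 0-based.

Step 1: L[0][0] = √(1) = 1.
  L[1][0] = (1) / L[0][0] = 1.
Step 2: L[1][1] = √(1) = 1.
  L[2][0] = (3) / L[0][0] = 3.
  L[2][1] = (-2) / L[1][1] = -2.
Step 3: L[2][2] = √(4) = 2.

L[1][1] = 1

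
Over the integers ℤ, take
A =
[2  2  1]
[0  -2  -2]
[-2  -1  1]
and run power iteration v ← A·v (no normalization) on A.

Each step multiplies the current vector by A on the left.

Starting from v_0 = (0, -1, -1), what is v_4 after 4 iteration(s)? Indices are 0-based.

v_0 = (0, -1, -1).
v_1 = A·v_0 = (-3, 4, 0).
v_2 = A·v_1 = (2, -8, 2).
v_3 = A·v_2 = (-10, 12, 6).
v_4 = A·v_3 = (10, -36, 14).

v_4 = (10, -36, 14)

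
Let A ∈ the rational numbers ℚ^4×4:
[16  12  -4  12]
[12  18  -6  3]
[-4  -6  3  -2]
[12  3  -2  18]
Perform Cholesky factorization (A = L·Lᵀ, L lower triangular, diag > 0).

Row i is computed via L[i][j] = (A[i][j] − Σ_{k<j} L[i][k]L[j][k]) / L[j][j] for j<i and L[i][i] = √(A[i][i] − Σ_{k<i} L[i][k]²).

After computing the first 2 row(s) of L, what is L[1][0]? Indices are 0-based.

L[1][0] = 3

Step 1: L[0][0] = √(16) = 4.
  L[1][0] = (12) / L[0][0] = 3.
Step 2: L[1][1] = √(9) = 3.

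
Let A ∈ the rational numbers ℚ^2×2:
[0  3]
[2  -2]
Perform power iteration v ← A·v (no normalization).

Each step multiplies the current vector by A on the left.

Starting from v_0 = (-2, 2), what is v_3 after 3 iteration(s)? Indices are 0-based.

v_3 = (84, -104)

v_0 = (-2, 2).
v_1 = A·v_0 = (6, -8).
v_2 = A·v_1 = (-24, 28).
v_3 = A·v_2 = (84, -104).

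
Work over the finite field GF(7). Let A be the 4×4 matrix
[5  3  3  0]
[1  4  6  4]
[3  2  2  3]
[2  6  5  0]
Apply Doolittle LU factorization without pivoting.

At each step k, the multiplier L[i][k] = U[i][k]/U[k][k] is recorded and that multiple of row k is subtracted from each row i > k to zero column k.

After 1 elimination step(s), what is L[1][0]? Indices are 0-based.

Step 1: pivot at (0,0) is 5.
  row1 ← row1 − (3)·row0  ⇒  L[1][0]=3, U row1=(0, 2, 4, 4)
  row2 ← row2 − (2)·row0  ⇒  L[2][0]=2, U row2=(0, 3, 3, 3)
  row3 ← row3 − (6)·row0  ⇒  L[3][0]=6, U row3=(0, 2, 1, 0)

L[1][0] = 3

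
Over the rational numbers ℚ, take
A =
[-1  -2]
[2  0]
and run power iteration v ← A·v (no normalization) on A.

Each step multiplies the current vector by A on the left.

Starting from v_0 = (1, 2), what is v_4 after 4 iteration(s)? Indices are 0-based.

v_4 = (-23, 38)

v_0 = (1, 2).
v_1 = A·v_0 = (-5, 2).
v_2 = A·v_1 = (1, -10).
v_3 = A·v_2 = (19, 2).
v_4 = A·v_3 = (-23, 38).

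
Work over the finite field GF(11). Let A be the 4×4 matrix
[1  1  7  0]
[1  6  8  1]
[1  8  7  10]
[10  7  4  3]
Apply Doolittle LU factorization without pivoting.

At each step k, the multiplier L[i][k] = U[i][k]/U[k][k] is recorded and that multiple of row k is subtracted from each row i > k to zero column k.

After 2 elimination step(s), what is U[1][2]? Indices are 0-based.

k=0: U[0][0]=1
  eliminate (1,0): mult=1, new row 1: (0, 5, 1, 1); set L[1][0]=1
  eliminate (2,0): mult=1, new row 2: (0, 7, 0, 10); set L[2][0]=1
  eliminate (3,0): mult=10, new row 3: (0, 8, 0, 3); set L[3][0]=10
k=1: U[1][1]=5
  eliminate (2,1): mult=8, new row 2: (0, 0, 3, 2); set L[2][1]=8
  eliminate (3,1): mult=6, new row 3: (0, 0, 5, 8); set L[3][1]=6

U[1][2] = 1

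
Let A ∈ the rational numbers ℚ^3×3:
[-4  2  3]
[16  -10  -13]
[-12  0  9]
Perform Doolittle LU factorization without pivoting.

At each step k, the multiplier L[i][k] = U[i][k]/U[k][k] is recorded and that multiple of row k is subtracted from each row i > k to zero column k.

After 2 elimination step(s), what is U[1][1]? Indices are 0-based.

k=0: U[0][0]=-4
  eliminate (1,0): mult=-4, new row 1: (0, -2, -1); set L[1][0]=-4
  eliminate (2,0): mult=3, new row 2: (0, -6, 0); set L[2][0]=3
k=1: U[1][1]=-2
  eliminate (2,1): mult=3, new row 2: (0, 0, 3); set L[2][1]=3

U[1][1] = -2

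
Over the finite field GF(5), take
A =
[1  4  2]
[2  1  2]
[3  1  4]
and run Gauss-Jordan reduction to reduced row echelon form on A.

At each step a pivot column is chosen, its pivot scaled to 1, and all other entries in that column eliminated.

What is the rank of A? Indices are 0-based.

rank = 3

step 1: normalize row 0 (÷1) = (1, 4, 2)
  row 1: subtract 2×row0 = (0, 3, 3)
  row 2: subtract 3×row0 = (0, 4, 3)
step 2: normalize row 1 (÷3) = (0, 1, 1)
  row 0: subtract 4×row1 = (1, 0, 3)
  row 2: subtract 4×row1 = (0, 0, 4)
step 3: normalize row 2 (÷4) = (0, 0, 1)
  row 0: subtract 3×row2 = (1, 0, 0)
  row 1: subtract 1×row2 = (0, 1, 0)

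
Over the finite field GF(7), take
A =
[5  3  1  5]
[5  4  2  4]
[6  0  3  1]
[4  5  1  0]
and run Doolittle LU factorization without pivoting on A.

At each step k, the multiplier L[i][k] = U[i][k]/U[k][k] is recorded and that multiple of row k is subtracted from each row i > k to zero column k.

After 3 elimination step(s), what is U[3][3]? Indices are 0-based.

[col 0] pivot 5
  R1 -= 1*R0 → (0, 1, 1, 6)  (L[1][0] := 1)
  R2 -= 4*R0 → (0, 2, 6, 2)  (L[2][0] := 4)
  R3 -= 5*R0 → (0, 4, 3, 3)  (L[3][0] := 5)
[col 1] pivot 1
  R2 -= 2*R1 → (0, 0, 4, 4)  (L[2][1] := 2)
  R3 -= 4*R1 → (0, 0, 6, 0)  (L[3][1] := 4)
[col 2] pivot 4
  R3 -= 5*R2 → (0, 0, 0, 1)  (L[3][2] := 5)

U[3][3] = 1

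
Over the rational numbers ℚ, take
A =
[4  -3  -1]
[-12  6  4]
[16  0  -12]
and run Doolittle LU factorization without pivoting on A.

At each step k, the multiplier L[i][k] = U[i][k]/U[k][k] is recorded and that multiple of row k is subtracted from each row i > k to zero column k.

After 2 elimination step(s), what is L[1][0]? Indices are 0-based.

k=0: U[0][0]=4
  eliminate (1,0): mult=-3, new row 1: (0, -3, 1); set L[1][0]=-3
  eliminate (2,0): mult=4, new row 2: (0, 12, -8); set L[2][0]=4
k=1: U[1][1]=-3
  eliminate (2,1): mult=-4, new row 2: (0, 0, -4); set L[2][1]=-4

L[1][0] = -3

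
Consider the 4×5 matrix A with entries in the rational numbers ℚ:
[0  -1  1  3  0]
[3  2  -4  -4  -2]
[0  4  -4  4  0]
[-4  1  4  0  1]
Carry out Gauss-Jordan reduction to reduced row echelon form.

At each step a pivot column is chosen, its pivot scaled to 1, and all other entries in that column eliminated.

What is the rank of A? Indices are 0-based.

[1] R0 <-> R1
[1] R0 /= 3  ⇒  (1, 2/3, -4/3, -4/3, -2/3)
     R3 -= -4·R0  ⇒  (0, 11/3, -4/3, -16/3, -5/3)
[2] R1 /= -1  ⇒  (0, 1, -1, -3, 0)
     R0 -= 2/3·R1  ⇒  (1, 0, -2/3, 2/3, -2/3)
     R2 -= 4·R1  ⇒  (0, 0, 0, 16, 0)
     R3 -= 11/3·R1  ⇒  (0, 0, 7/3, 17/3, -5/3)
[3] R2 <-> R3
[3] R2 /= 7/3  ⇒  (0, 0, 1, 17/7, -5/7)
     R0 -= -2/3·R2  ⇒  (1, 0, 0, 16/7, -8/7)
     R1 -= -1·R2  ⇒  (0, 1, 0, -4/7, -5/7)
[4] R3 /= 16  ⇒  (0, 0, 0, 1, 0)
     R0 -= 16/7·R3  ⇒  (1, 0, 0, 0, -8/7)
     R1 -= -4/7·R3  ⇒  (0, 1, 0, 0, -5/7)
     R2 -= 17/7·R3  ⇒  (0, 0, 1, 0, -5/7)

rank = 4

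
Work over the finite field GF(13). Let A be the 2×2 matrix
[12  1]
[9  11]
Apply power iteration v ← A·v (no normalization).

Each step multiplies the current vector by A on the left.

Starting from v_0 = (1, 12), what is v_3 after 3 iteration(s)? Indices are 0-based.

v_0 = (1, 12).
v_1 = A·v_0 = (11, 11).
v_2 = A·v_1 = (0, 12).
v_3 = A·v_2 = (12, 2).

v_3 = (12, 2)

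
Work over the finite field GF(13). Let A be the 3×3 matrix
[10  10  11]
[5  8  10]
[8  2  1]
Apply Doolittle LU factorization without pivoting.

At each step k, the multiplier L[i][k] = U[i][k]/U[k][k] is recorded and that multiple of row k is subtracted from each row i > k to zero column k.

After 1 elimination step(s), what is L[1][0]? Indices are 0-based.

L[1][0] = 7

[col 0] pivot 10
  R1 -= 7*R0 → (0, 3, 11)  (L[1][0] := 7)
  R2 -= 6*R0 → (0, 7, 0)  (L[2][0] := 6)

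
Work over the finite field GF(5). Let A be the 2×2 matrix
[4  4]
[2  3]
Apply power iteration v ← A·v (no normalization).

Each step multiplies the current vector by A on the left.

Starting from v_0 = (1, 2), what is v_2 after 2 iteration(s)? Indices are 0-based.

v_2 = (0, 3)

v_0 = (1, 2).
v_1 = A·v_0 = (2, 3).
v_2 = A·v_1 = (0, 3).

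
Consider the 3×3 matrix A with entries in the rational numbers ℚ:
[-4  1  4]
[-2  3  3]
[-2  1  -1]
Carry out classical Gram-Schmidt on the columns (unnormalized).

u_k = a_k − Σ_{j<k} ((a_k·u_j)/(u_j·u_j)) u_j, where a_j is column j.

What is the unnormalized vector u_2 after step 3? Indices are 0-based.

u_2 = (16/15, 8/15, -8/3)

Step 1: u_0 = a_0 = (-4, -2, -2).
Step 2: u_1 = a_1 − (-1/2)·u_0 = (-1, 2, 0).
Step 3: u_2 = a_2 − (-5/6)·u_0 − (2/5)·u_1 = (16/15, 8/15, -8/3).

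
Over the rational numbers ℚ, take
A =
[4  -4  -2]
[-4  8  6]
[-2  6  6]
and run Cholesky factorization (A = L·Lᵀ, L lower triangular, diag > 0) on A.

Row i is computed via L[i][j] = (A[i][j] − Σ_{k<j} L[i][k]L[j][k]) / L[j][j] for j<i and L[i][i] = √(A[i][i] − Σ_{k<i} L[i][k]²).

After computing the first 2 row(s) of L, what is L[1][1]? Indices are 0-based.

L[1][1] = 2

Step 1: L[0][0] = √(4) = 2.
  L[1][0] = (-4) / L[0][0] = -2.
Step 2: L[1][1] = √(4) = 2.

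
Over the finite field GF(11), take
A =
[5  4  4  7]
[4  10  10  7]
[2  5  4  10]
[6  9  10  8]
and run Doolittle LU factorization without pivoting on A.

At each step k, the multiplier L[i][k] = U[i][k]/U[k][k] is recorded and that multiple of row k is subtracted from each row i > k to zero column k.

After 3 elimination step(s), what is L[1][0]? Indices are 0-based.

L[1][0] = 3

[col 0] pivot 5
  R1 -= 3*R0 → (0, 9, 9, 8)  (L[1][0] := 3)
  R2 -= 7*R0 → (0, 10, 9, 5)  (L[2][0] := 7)
  R3 -= 10*R0 → (0, 2, 3, 4)  (L[3][0] := 10)
[col 1] pivot 9
  R2 -= 6*R1 → (0, 0, 10, 1)  (L[2][1] := 6)
  R3 -= 10*R1 → (0, 0, 1, 1)  (L[3][1] := 10)
[col 2] pivot 10
  R3 -= 10*R2 → (0, 0, 0, 2)  (L[3][2] := 10)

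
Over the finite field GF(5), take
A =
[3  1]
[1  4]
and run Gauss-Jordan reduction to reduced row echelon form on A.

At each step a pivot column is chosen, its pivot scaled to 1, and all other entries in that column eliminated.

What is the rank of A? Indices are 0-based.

[1] R0 /= 3  ⇒  (1, 2)
     R1 -= 1·R0  ⇒  (0, 2)
[2] R1 /= 2  ⇒  (0, 1)
     R0 -= 2·R1  ⇒  (1, 0)

rank = 2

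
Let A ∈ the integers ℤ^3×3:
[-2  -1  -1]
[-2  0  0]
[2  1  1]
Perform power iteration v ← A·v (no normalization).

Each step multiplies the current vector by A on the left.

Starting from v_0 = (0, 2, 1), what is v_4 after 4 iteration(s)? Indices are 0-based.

v_0 = (0, 2, 1).
v_1 = A·v_0 = (-3, 0, 3).
v_2 = A·v_1 = (3, 6, -3).
v_3 = A·v_2 = (-9, -6, 9).
v_4 = A·v_3 = (15, 18, -15).

v_4 = (15, 18, -15)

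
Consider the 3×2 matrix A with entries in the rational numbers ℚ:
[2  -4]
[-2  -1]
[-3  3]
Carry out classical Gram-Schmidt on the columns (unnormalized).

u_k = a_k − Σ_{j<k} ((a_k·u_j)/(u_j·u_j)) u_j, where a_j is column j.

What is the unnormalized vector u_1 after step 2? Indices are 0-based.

u_1 = (-38/17, -47/17, 6/17)

Step 1: u_0 = a_0 = (2, -2, -3).
Step 2: u_1 = a_1 − (-15/17)·u_0 = (-38/17, -47/17, 6/17).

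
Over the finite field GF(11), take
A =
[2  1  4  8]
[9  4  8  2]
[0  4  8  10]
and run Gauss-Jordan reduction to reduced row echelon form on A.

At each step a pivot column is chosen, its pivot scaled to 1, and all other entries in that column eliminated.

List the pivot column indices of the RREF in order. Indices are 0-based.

pivot columns: 0, 1, 2

[1] R0 /= 2  ⇒  (1, 6, 2, 4)
     R1 -= 9·R0  ⇒  (0, 5, 1, 10)
[2] R1 /= 5  ⇒  (0, 1, 9, 2)
     R0 -= 6·R1  ⇒  (1, 0, 3, 3)
     R2 -= 4·R1  ⇒  (0, 0, 5, 2)
[3] R2 /= 5  ⇒  (0, 0, 1, 7)
     R0 -= 3·R2  ⇒  (1, 0, 0, 4)
     R1 -= 9·R2  ⇒  (0, 1, 0, 5)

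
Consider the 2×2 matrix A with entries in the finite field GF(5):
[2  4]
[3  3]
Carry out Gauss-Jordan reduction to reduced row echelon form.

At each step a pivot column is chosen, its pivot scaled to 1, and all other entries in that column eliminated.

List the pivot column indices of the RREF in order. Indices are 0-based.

pivot columns: 0, 1

[1] R0 /= 2  ⇒  (1, 2)
     R1 -= 3·R0  ⇒  (0, 2)
[2] R1 /= 2  ⇒  (0, 1)
     R0 -= 2·R1  ⇒  (1, 0)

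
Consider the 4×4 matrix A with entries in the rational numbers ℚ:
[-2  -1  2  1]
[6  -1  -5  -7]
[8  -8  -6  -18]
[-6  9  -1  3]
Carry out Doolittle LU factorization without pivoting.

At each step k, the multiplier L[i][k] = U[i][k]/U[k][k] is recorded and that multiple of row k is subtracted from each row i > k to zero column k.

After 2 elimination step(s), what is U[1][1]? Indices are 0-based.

Step 1: pivot at (0,0) is -2.
  row1 ← row1 − (-3)·row0  ⇒  L[1][0]=-3, U row1=(0, -4, 1, -4)
  row2 ← row2 − (-4)·row0  ⇒  L[2][0]=-4, U row2=(0, -12, 2, -14)
  row3 ← row3 − (3)·row0  ⇒  L[3][0]=3, U row3=(0, 12, -7, 0)
Step 2: pivot at (1,1) is -4.
  row2 ← row2 − (3)·row1  ⇒  L[2][1]=3, U row2=(0, 0, -1, -2)
  row3 ← row3 − (-3)·row1  ⇒  L[3][1]=-3, U row3=(0, 0, -4, -12)

U[1][1] = -4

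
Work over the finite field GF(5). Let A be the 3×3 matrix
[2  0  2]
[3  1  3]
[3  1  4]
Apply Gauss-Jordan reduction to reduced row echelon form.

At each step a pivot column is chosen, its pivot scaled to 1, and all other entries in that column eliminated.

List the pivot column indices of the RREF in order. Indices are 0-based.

pivot columns: 0, 1, 2

[1] R0 /= 2  ⇒  (1, 0, 1)
     R1 -= 3·R0  ⇒  (0, 1, 0)
     R2 -= 3·R0  ⇒  (0, 1, 1)
[2] R1 /= 1  ⇒  (0, 1, 0)
     R2 -= 1·R1  ⇒  (0, 0, 1)
[3] R2 /= 1  ⇒  (0, 0, 1)
     R0 -= 1·R2  ⇒  (1, 0, 0)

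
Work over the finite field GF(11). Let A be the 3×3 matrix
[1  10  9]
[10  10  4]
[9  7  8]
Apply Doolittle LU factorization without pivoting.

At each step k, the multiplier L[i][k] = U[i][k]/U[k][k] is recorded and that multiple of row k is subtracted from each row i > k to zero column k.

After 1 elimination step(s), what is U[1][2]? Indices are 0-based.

U[1][2] = 2

[col 0] pivot 1
  R1 -= 10*R0 → (0, 9, 2)  (L[1][0] := 10)
  R2 -= 9*R0 → (0, 5, 4)  (L[2][0] := 9)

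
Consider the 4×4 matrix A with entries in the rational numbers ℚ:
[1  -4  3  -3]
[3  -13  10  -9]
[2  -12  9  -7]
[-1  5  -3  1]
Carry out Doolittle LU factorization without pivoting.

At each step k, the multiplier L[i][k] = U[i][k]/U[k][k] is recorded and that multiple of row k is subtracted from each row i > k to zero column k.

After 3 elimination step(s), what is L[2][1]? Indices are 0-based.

L[2][1] = 4

Step 1: pivot at (0,0) is 1.
  row1 ← row1 − (3)·row0  ⇒  L[1][0]=3, U row1=(0, -1, 1, 0)
  row2 ← row2 − (2)·row0  ⇒  L[2][0]=2, U row2=(0, -4, 3, -1)
  row3 ← row3 − (-1)·row0  ⇒  L[3][0]=-1, U row3=(0, 1, 0, -2)
Step 2: pivot at (1,1) is -1.
  row2 ← row2 − (4)·row1  ⇒  L[2][1]=4, U row2=(0, 0, -1, -1)
  row3 ← row3 − (-1)·row1  ⇒  L[3][1]=-1, U row3=(0, 0, 1, -2)
Step 3: pivot at (2,2) is -1.
  row3 ← row3 − (-1)·row2  ⇒  L[3][2]=-1, U row3=(0, 0, 0, -3)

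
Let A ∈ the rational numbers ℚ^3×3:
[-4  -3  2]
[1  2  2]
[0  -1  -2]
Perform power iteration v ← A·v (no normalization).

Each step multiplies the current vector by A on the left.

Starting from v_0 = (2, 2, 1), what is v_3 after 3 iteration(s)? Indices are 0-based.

v_0 = (2, 2, 1).
v_1 = A·v_0 = (-12, 8, -4).
v_2 = A·v_1 = (16, -4, 0).
v_3 = A·v_2 = (-52, 8, 4).

v_3 = (-52, 8, 4)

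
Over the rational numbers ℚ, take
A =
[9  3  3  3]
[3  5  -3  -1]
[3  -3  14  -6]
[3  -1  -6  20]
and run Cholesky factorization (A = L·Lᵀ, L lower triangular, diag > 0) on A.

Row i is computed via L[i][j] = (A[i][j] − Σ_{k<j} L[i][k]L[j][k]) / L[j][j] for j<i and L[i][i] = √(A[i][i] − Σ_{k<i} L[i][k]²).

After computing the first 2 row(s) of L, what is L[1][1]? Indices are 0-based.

L[1][1] = 2

Step 1: L[0][0] = √(9) = 3.
  L[1][0] = (3) / L[0][0] = 1.
Step 2: L[1][1] = √(4) = 2.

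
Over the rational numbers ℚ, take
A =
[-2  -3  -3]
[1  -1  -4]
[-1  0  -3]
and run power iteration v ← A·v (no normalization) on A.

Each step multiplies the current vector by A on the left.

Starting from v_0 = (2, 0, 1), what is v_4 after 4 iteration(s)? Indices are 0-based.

v_4 = (869, 291, 484)

v_0 = (2, 0, 1).
v_1 = A·v_0 = (-7, -2, -5).
v_2 = A·v_1 = (35, 15, 22).
v_3 = A·v_2 = (-181, -68, -101).
v_4 = A·v_3 = (869, 291, 484).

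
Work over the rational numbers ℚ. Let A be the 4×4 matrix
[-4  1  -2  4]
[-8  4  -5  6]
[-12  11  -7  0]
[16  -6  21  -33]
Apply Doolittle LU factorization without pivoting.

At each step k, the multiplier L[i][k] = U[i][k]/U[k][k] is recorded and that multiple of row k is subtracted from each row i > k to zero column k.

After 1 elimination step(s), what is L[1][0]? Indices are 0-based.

L[1][0] = 2

k=0: U[0][0]=-4
  eliminate (1,0): mult=2, new row 1: (0, 2, -1, -2); set L[1][0]=2
  eliminate (2,0): mult=3, new row 2: (0, 8, -1, -12); set L[2][0]=3
  eliminate (3,0): mult=-4, new row 3: (0, -2, 13, -17); set L[3][0]=-4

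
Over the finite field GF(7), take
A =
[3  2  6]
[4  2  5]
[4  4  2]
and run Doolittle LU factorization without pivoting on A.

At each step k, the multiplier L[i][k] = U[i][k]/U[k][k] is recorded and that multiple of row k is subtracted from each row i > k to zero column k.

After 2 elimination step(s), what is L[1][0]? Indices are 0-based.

Step 1: pivot at (0,0) is 3.
  row1 ← row1 − (6)·row0  ⇒  L[1][0]=6, U row1=(0, 4, 4)
  row2 ← row2 − (6)·row0  ⇒  L[2][0]=6, U row2=(0, 6, 1)
Step 2: pivot at (1,1) is 4.
  row2 ← row2 − (5)·row1  ⇒  L[2][1]=5, U row2=(0, 0, 2)

L[1][0] = 6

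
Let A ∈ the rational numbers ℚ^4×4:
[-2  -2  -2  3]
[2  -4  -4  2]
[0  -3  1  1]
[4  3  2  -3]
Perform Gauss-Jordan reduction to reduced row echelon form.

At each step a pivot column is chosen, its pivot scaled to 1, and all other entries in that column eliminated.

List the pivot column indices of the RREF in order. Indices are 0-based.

pivot columns: 0, 1, 2, 3

[1] R0 /= -2  ⇒  (1, 1, 1, -3/2)
     R1 -= 2·R0  ⇒  (0, -6, -6, 5)
     R3 -= 4·R0  ⇒  (0, -1, -2, 3)
[2] R1 /= -6  ⇒  (0, 1, 1, -5/6)
     R0 -= 1·R1  ⇒  (1, 0, 0, -2/3)
     R2 -= -3·R1  ⇒  (0, 0, 4, -3/2)
     R3 -= -1·R1  ⇒  (0, 0, -1, 13/6)
[3] R2 /= 4  ⇒  (0, 0, 1, -3/8)
     R1 -= 1·R2  ⇒  (0, 1, 0, -11/24)
     R3 -= -1·R2  ⇒  (0, 0, 0, 43/24)
[4] R3 /= 43/24  ⇒  (0, 0, 0, 1)
     R0 -= -2/3·R3  ⇒  (1, 0, 0, 0)
     R1 -= -11/24·R3  ⇒  (0, 1, 0, 0)
     R2 -= -3/8·R3  ⇒  (0, 0, 1, 0)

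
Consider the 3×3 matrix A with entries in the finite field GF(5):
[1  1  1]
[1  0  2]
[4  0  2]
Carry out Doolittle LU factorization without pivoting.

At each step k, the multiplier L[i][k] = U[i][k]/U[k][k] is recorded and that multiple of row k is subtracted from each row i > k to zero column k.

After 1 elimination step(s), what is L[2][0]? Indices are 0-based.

L[2][0] = 4

Step 1: pivot at (0,0) is 1.
  row1 ← row1 − (1)·row0  ⇒  L[1][0]=1, U row1=(0, 4, 1)
  row2 ← row2 − (4)·row0  ⇒  L[2][0]=4, U row2=(0, 1, 3)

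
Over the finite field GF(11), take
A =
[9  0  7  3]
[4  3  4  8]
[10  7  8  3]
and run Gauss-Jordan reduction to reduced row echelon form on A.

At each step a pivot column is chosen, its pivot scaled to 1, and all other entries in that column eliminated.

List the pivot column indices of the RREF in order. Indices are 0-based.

pivot(0,0)=9: scale R0 → (1, 0, 2, 4)
  clear (1,0): R1 −= (4)R0 → (0, 3, 7, 3)
  clear (2,0): R2 −= (10)R0 → (0, 7, 10, 7)
pivot(1,1)=3: scale R1 → (0, 1, 6, 1)
  clear (2,1): R2 −= (7)R1 → (0, 0, 1, 0)
pivot(2,2)=1: scale R2 → (0, 0, 1, 0)
  clear (0,2): R0 −= (2)R2 → (1, 0, 0, 4)
  clear (1,2): R1 −= (6)R2 → (0, 1, 0, 1)

pivot columns: 0, 1, 2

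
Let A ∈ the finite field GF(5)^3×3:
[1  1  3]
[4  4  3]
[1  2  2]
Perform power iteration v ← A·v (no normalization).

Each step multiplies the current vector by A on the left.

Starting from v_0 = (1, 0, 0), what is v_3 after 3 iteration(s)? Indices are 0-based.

v_0 = (1, 0, 0).
v_1 = A·v_0 = (1, 4, 1).
v_2 = A·v_1 = (3, 3, 1).
v_3 = A·v_2 = (4, 2, 1).

v_3 = (4, 2, 1)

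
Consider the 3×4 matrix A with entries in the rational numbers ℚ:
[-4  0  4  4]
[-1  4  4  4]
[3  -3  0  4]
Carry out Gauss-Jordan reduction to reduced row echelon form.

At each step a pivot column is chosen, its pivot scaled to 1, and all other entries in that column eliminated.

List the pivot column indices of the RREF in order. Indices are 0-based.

pivot columns: 0, 1, 2

pivot(0,0)=-4: scale R0 → (1, 0, -1, -1)
  clear (1,0): R1 −= (-1)R0 → (0, 4, 3, 3)
  clear (2,0): R2 −= (3)R0 → (0, -3, 3, 7)
pivot(1,1)=4: scale R1 → (0, 1, 3/4, 3/4)
  clear (2,1): R2 −= (-3)R1 → (0, 0, 21/4, 37/4)
pivot(2,2)=21/4: scale R2 → (0, 0, 1, 37/21)
  clear (0,2): R0 −= (-1)R2 → (1, 0, 0, 16/21)
  clear (1,2): R1 −= (3/4)R2 → (0, 1, 0, -4/7)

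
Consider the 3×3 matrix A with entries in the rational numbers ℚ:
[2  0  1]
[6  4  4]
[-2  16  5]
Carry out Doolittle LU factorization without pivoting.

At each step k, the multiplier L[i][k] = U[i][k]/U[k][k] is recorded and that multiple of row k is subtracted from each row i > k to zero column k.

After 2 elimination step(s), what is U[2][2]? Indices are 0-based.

U[2][2] = 2

[col 0] pivot 2
  R1 -= 3*R0 → (0, 4, 1)  (L[1][0] := 3)
  R2 -= -1*R0 → (0, 16, 6)  (L[2][0] := -1)
[col 1] pivot 4
  R2 -= 4*R1 → (0, 0, 2)  (L[2][1] := 4)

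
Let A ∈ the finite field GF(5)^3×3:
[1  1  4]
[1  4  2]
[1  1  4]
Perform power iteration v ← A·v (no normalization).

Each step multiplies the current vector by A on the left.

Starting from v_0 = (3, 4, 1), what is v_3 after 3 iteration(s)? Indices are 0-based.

v_0 = (3, 4, 1).
v_1 = A·v_0 = (1, 1, 1).
v_2 = A·v_1 = (1, 2, 1).
v_3 = A·v_2 = (2, 1, 2).

v_3 = (2, 1, 2)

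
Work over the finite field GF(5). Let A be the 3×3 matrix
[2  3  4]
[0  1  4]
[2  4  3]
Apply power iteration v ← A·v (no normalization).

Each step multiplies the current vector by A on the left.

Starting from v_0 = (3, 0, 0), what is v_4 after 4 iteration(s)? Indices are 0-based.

v_4 = (2, 1, 3)

v_0 = (3, 0, 0).
v_1 = A·v_0 = (1, 0, 1).
v_2 = A·v_1 = (1, 4, 0).
v_3 = A·v_2 = (4, 4, 3).
v_4 = A·v_3 = (2, 1, 3).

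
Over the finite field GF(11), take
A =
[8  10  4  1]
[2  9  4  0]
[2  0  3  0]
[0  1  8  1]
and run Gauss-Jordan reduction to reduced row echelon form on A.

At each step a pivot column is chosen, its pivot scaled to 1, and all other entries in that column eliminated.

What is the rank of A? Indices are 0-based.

[1] R0 /= 8  ⇒  (1, 4, 6, 7)
     R1 -= 2·R0  ⇒  (0, 1, 3, 8)
     R2 -= 2·R0  ⇒  (0, 3, 2, 8)
[2] R1 /= 1  ⇒  (0, 1, 3, 8)
     R0 -= 4·R1  ⇒  (1, 0, 5, 8)
     R2 -= 3·R1  ⇒  (0, 0, 4, 6)
     R3 -= 1·R1  ⇒  (0, 0, 5, 4)
[3] R2 /= 4  ⇒  (0, 0, 1, 7)
     R0 -= 5·R2  ⇒  (1, 0, 0, 6)
     R1 -= 3·R2  ⇒  (0, 1, 0, 9)
     R3 -= 5·R2  ⇒  (0, 0, 0, 2)
[4] R3 /= 2  ⇒  (0, 0, 0, 1)
     R0 -= 6·R3  ⇒  (1, 0, 0, 0)
     R1 -= 9·R3  ⇒  (0, 1, 0, 0)
     R2 -= 7·R3  ⇒  (0, 0, 1, 0)

rank = 4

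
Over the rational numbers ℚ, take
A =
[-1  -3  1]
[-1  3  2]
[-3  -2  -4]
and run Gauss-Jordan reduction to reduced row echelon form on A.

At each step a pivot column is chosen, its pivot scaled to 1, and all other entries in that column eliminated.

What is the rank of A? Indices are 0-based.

rank = 3

pivot(0,0)=-1: scale R0 → (1, 3, -1)
  clear (1,0): R1 −= (-1)R0 → (0, 6, 1)
  clear (2,0): R2 −= (-3)R0 → (0, 7, -7)
pivot(1,1)=6: scale R1 → (0, 1, 1/6)
  clear (0,1): R0 −= (3)R1 → (1, 0, -3/2)
  clear (2,1): R2 −= (7)R1 → (0, 0, -49/6)
pivot(2,2)=-49/6: scale R2 → (0, 0, 1)
  clear (0,2): R0 −= (-3/2)R2 → (1, 0, 0)
  clear (1,2): R1 −= (1/6)R2 → (0, 1, 0)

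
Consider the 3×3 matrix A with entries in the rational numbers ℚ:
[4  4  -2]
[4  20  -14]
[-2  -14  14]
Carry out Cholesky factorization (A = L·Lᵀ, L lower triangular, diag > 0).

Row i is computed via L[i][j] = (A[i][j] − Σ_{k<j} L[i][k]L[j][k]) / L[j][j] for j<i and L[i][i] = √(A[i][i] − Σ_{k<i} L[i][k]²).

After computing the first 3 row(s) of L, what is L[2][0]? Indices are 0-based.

L[2][0] = -1

Step 1: L[0][0] = √(4) = 2.
  L[1][0] = (4) / L[0][0] = 2.
Step 2: L[1][1] = √(16) = 4.
  L[2][0] = (-2) / L[0][0] = -1.
  L[2][1] = (-12) / L[1][1] = -3.
Step 3: L[2][2] = √(4) = 2.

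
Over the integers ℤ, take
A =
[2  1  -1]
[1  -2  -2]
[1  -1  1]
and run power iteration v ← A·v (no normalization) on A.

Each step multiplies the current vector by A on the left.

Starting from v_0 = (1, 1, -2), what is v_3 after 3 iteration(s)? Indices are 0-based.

v_3 = (33, 9, 12)

v_0 = (1, 1, -2).
v_1 = A·v_0 = (5, 3, -2).
v_2 = A·v_1 = (15, 3, 0).
v_3 = A·v_2 = (33, 9, 12).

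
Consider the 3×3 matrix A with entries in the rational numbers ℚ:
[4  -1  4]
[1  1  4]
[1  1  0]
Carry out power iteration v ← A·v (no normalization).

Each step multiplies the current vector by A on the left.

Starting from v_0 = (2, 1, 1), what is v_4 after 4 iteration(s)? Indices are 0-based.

v_0 = (2, 1, 1).
v_1 = A·v_0 = (11, 7, 3).
v_2 = A·v_1 = (49, 30, 18).
v_3 = A·v_2 = (238, 151, 79).
v_4 = A·v_3 = (1117, 705, 389).

v_4 = (1117, 705, 389)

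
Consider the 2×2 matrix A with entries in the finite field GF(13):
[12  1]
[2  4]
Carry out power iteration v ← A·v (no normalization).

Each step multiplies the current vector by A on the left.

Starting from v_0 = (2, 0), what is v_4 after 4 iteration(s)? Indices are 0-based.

v_4 = (2, 5)

v_0 = (2, 0).
v_1 = A·v_0 = (11, 4).
v_2 = A·v_1 = (6, 12).
v_3 = A·v_2 = (6, 8).
v_4 = A·v_3 = (2, 5).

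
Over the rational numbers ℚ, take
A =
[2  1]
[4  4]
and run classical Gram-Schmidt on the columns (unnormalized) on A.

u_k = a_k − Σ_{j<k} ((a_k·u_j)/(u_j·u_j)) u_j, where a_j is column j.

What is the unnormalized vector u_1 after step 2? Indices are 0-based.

Step 1: u_0 = a_0 = (2, 4).
Step 2: u_1 = a_1 − (9/10)·u_0 = (-4/5, 2/5).

u_1 = (-4/5, 2/5)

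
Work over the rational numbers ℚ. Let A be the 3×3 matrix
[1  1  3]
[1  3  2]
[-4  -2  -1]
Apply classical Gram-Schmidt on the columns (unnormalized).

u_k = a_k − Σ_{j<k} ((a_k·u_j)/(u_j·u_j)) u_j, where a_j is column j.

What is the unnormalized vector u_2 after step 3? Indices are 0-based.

Step 1: u_0 = a_0 = (1, 1, -4).
Step 2: u_1 = a_1 − (2/3)·u_0 = (1/3, 7/3, 2/3).
Step 3: u_2 = a_2 − (1/2)·u_0 − (5/6)·u_1 = (20/9, -4/9, 4/9).

u_2 = (20/9, -4/9, 4/9)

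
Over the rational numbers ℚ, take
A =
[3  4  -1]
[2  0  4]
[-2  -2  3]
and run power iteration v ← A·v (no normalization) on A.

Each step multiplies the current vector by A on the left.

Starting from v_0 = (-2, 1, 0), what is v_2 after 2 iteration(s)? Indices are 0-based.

v_2 = (-24, 4, 18)

v_0 = (-2, 1, 0).
v_1 = A·v_0 = (-2, -4, 2).
v_2 = A·v_1 = (-24, 4, 18).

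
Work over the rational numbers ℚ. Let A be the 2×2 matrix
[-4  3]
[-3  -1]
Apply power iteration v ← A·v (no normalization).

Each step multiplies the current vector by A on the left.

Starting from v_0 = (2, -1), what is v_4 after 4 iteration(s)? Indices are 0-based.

v_0 = (2, -1).
v_1 = A·v_0 = (-11, -5).
v_2 = A·v_1 = (29, 38).
v_3 = A·v_2 = (-2, -125).
v_4 = A·v_3 = (-367, 131).

v_4 = (-367, 131)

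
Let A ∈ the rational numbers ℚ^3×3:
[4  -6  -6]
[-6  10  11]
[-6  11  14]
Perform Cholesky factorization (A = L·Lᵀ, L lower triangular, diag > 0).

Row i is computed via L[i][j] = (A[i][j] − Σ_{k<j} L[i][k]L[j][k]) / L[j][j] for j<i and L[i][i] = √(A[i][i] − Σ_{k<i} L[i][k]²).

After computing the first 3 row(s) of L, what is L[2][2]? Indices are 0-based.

L[2][2] = 1

Step 1: L[0][0] = √(4) = 2.
  L[1][0] = (-6) / L[0][0] = -3.
Step 2: L[1][1] = √(1) = 1.
  L[2][0] = (-6) / L[0][0] = -3.
  L[2][1] = (2) / L[1][1] = 2.
Step 3: L[2][2] = √(1) = 1.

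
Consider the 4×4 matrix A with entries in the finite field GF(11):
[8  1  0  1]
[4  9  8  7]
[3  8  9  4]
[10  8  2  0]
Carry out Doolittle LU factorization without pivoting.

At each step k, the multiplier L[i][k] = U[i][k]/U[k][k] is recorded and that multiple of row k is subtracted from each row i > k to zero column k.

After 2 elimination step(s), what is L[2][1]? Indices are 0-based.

L[2][1] = 3

k=0: U[0][0]=8
  eliminate (1,0): mult=6, new row 1: (0, 3, 8, 1); set L[1][0]=6
  eliminate (2,0): mult=10, new row 2: (0, 9, 9, 5); set L[2][0]=10
  eliminate (3,0): mult=4, new row 3: (0, 4, 2, 7); set L[3][0]=4
k=1: U[1][1]=3
  eliminate (2,1): mult=3, new row 2: (0, 0, 7, 2); set L[2][1]=3
  eliminate (3,1): mult=5, new row 3: (0, 0, 6, 2); set L[3][1]=5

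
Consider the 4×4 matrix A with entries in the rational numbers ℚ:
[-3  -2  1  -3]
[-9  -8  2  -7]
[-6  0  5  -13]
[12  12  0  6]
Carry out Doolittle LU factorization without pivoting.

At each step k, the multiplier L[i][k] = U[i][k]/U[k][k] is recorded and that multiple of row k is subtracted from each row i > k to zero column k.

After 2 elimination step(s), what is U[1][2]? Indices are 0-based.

Step 1: pivot at (0,0) is -3.
  row1 ← row1 − (3)·row0  ⇒  L[1][0]=3, U row1=(0, -2, -1, 2)
  row2 ← row2 − (2)·row0  ⇒  L[2][0]=2, U row2=(0, 4, 3, -7)
  row3 ← row3 − (-4)·row0  ⇒  L[3][0]=-4, U row3=(0, 4, 4, -6)
Step 2: pivot at (1,1) is -2.
  row2 ← row2 − (-2)·row1  ⇒  L[2][1]=-2, U row2=(0, 0, 1, -3)
  row3 ← row3 − (-2)·row1  ⇒  L[3][1]=-2, U row3=(0, 0, 2, -2)

U[1][2] = -1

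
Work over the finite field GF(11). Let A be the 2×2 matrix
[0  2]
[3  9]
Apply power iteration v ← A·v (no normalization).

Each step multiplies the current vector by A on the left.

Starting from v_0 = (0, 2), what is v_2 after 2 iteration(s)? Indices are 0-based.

v_2 = (3, 9)

v_0 = (0, 2).
v_1 = A·v_0 = (4, 7).
v_2 = A·v_1 = (3, 9).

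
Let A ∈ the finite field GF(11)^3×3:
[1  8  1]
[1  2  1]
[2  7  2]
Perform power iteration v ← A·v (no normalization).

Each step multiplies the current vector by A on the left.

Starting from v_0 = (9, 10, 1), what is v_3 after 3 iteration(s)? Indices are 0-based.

v_3 = (6, 7, 8)

v_0 = (9, 10, 1).
v_1 = A·v_0 = (2, 8, 2).
v_2 = A·v_1 = (2, 9, 9).
v_3 = A·v_2 = (6, 7, 8).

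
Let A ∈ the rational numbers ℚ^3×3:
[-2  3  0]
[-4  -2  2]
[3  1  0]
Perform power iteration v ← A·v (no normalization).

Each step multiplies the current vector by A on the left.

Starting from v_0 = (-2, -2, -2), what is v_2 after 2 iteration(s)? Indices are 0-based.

v_2 = (28, -24, 2)

v_0 = (-2, -2, -2).
v_1 = A·v_0 = (-2, 8, -8).
v_2 = A·v_1 = (28, -24, 2).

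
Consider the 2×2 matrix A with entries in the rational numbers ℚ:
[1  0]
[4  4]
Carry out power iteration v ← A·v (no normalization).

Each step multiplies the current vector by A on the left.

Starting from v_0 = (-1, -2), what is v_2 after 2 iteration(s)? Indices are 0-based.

v_0 = (-1, -2).
v_1 = A·v_0 = (-1, -12).
v_2 = A·v_1 = (-1, -52).

v_2 = (-1, -52)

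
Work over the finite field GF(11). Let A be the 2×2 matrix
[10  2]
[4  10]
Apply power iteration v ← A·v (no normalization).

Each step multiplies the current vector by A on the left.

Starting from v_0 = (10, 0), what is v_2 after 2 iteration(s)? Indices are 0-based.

v_0 = (10, 0).
v_1 = A·v_0 = (1, 7).
v_2 = A·v_1 = (2, 8).

v_2 = (2, 8)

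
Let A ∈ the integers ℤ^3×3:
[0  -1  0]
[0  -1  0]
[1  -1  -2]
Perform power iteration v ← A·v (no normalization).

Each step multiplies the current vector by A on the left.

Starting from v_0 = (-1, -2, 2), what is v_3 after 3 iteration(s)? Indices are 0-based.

v_0 = (-1, -2, 2).
v_1 = A·v_0 = (2, 2, -3).
v_2 = A·v_1 = (-2, -2, 6).
v_3 = A·v_2 = (2, 2, -12).

v_3 = (2, 2, -12)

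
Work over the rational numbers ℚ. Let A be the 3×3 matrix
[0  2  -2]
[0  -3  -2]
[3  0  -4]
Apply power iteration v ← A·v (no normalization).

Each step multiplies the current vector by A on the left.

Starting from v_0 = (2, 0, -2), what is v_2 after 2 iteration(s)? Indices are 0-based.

v_0 = (2, 0, -2).
v_1 = A·v_0 = (4, 4, 14).
v_2 = A·v_1 = (-20, -40, -44).

v_2 = (-20, -40, -44)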